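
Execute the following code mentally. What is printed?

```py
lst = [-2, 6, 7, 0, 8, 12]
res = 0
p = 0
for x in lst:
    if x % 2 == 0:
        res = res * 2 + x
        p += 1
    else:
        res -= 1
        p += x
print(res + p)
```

x=-2: even, res = 0*2+(-2) = -2; p=1
x=6: even, res = (-2)*2+6 = 2; p=2
x=7: not even, res = 2-1 = 1; p=9
x=0: even, res = 1*2+0 = 2; p=10
x=8: even, res = 2*2+8 = 12; p=11
x=12: even, res = 12*2+12 = 36; p=12
res+p = 36+12 = 48

48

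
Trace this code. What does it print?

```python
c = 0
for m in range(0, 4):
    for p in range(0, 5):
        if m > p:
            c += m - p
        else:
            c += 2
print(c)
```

38

m=0,p=0: not 0>0, c = 0+2 = 2
m=0,p=1: not 0>1, c = 2+2 = 4
m=0,p=2: not 0>2, c = 4+2 = 6
m=0,p=3: not 0>3, c = 6+2 = 8
m=0,p=4: not 0>4, c = 8+2 = 10
m=1,p=0: 1>0, c = 10+1 = 11
m=1,p=1: not 1>1, c = 11+2 = 13
m=1,p=2: not 1>2, c = 13+2 = 15
m=1,p=3: not 1>3, c = 15+2 = 17
m=1,p=4: not 1>4, c = 17+2 = 19
m=2,p=0: 2>0, c = 19+2 = 21
m=2,p=1: 2>1, c = 21+1 = 22
m=2,p=2: not 2>2, c = 22+2 = 24
m=2,p=3: not 2>3, c = 24+2 = 26
m=2,p=4: not 2>4, c = 26+2 = 28
m=3,p=0: 3>0, c = 28+3 = 31
m=3,p=1: 3>1, c = 31+2 = 33
m=3,p=2: 3>2, c = 33+1 = 34
m=3,p=3: not 3>3, c = 34+2 = 36
m=3,p=4: not 3>4, c = 36+2 = 38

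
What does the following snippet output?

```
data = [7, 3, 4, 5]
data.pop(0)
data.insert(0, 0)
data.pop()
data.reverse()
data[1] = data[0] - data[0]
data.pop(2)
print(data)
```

[4, 0]

pop(0) removes 7 → [3, 4, 5]
insert 0 at 0 → [0, 3, 4, 5]
pop() removes 5 → [0, 3, 4]
reverse → [4, 3, 0]
data[1] = data[0]-data[0] = 4-4 = 0 → [4, 0, 0]
pop(2) removes 0 → [4, 0]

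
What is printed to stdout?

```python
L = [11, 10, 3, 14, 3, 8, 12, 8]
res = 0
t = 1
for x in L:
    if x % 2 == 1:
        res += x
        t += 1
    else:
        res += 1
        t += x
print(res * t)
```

1232

x=11: odd, res = 0+11 = 11; t=2
x=10: not odd, res = 11+1 = 12; t=12
x=3: odd, res = 12+3 = 15; t=13
x=14: not odd, res = 15+1 = 16; t=27
x=3: odd, res = 16+3 = 19; t=28
x=8: not odd, res = 19+1 = 20; t=36
x=12: not odd, res = 20+1 = 21; t=48
x=8: not odd, res = 21+1 = 22; t=56
res*t = 22*56 = 1232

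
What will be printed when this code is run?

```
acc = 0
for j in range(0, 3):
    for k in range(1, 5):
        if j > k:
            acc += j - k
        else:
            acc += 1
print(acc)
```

12

j=0,k=1: not 0>1, acc = 0+1 = 1
j=0,k=2: not 0>2, acc = 1+1 = 2
j=0,k=3: not 0>3, acc = 2+1 = 3
j=0,k=4: not 0>4, acc = 3+1 = 4
j=1,k=1: not 1>1, acc = 4+1 = 5
j=1,k=2: not 1>2, acc = 5+1 = 6
j=1,k=3: not 1>3, acc = 6+1 = 7
j=1,k=4: not 1>4, acc = 7+1 = 8
j=2,k=1: 2>1, acc = 8+1 = 9
j=2,k=2: not 2>2, acc = 9+1 = 10
j=2,k=3: not 2>3, acc = 10+1 = 11
j=2,k=4: not 2>4, acc = 11+1 = 12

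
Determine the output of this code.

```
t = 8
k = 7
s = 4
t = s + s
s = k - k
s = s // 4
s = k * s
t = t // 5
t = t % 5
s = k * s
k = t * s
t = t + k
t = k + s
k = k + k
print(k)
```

0

t = 4+4 = 8
s = 7-7 = 0
s = 0//4 = 0
s = 7*0 = 0
t = 8//5 = 1
t = 1%5 = 1
s = 7*0 = 0
k = 1*0 = 0
t = 1+0 = 1
t = 0+0 = 0
k = 0+0 = 0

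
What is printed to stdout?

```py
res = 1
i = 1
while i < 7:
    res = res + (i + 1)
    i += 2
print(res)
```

13

i=1: res = 1+2 = 3
i=3: res = 3+4 = 7
i=5: res = 7+6 = 13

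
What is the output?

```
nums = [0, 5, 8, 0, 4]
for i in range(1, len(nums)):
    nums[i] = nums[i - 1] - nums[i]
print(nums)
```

[0, -5, -13, -13, -17]

i=1: nums[1] = 0-5 = -5 → [0, -5, 8, 0, 4]
i=2: nums[2] = (-5)-8 = -13 → [0, -5, -13, 0, 4]
i=3: nums[3] = (-13)-0 = -13 → [0, -5, -13, -13, 4]
i=4: nums[4] = (-13)-4 = -17 → [0, -5, -13, -13, -17]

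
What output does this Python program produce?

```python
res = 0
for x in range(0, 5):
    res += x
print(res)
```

x=0: res = 0+0 = 0
x=1: res = 0+1 = 1
x=2: res = 1+2 = 3
x=3: res = 3+3 = 6
x=4: res = 6+4 = 10

10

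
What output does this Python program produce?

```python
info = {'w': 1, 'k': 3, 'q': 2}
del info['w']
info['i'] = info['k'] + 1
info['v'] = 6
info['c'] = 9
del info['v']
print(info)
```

del 'w' → {'k': 3, 'q': 2}
info['i'] = info['k']+1 = 4 → {'k': 3, 'q': 2, 'i': 4}
info['v'] = 6 → {'k': 3, 'q': 2, 'i': 4, 'v': 6}
info['c'] = 9 → {'k': 3, 'q': 2, 'i': 4, 'v': 6, 'c': 9}
del 'v' → {'k': 3, 'q': 2, 'i': 4, 'c': 9}

{'k': 3, 'q': 2, 'i': 4, 'c': 9}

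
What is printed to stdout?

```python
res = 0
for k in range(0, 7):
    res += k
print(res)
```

k=0: res = 0+0 = 0
k=1: res = 0+1 = 1
k=2: res = 1+2 = 3
k=3: res = 3+3 = 6
k=4: res = 6+4 = 10
k=5: res = 10+5 = 15
k=6: res = 15+6 = 21

21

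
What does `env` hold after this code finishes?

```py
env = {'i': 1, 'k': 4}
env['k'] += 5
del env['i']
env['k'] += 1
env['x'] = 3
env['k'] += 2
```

env['k'] = 4+5 = 9 → {'i': 1, 'k': 9}
del 'i' → {'k': 9}
env['k'] = 9+1 = 10 → {'k': 10}
env['x'] = 3 → {'k': 10, 'x': 3}
env['k'] = 10+2 = 12 → {'k': 12, 'x': 3}

{'k': 12, 'x': 3}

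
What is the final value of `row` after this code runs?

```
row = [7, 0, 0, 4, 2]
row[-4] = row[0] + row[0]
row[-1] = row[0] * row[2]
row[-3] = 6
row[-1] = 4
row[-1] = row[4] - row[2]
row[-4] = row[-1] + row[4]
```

[7, -4, 6, 4, -2]

row[-4] = row[0]+row[0] = 7+7 = 14 → [7, 14, 0, 4, 2]
row[-1] = row[0]*row[2] = 7*0 = 0 → [7, 14, 0, 4, 0]
row[-3] = 6 → [7, 14, 6, 4, 0]
row[-1] = 4 → [7, 14, 6, 4, 4]
row[-1] = row[4]-row[2] = 4-6 = -2 → [7, 14, 6, 4, -2]
row[-4] = row[-1]+row[4] = (-2)+(-2) = -4 → [7, -4, 6, 4, -2]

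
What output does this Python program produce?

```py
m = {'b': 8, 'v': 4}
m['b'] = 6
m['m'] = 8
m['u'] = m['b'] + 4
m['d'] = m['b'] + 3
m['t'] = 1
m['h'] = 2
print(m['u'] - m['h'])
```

m['b'] = 6 → {'b': 6, 'v': 4}
m['m'] = 8 → {'b': 6, 'v': 4, 'm': 8}
m['u'] = m['b']+4 = 10 → {'b': 6, 'v': 4, 'm': 8, 'u': 10}
m['d'] = m['b']+3 = 9 → {'b': 6, 'v': 4, 'm': 8, 'u': 10, 'd': 9}
m['t'] = 1 → {'b': 6, 'v': 4, 'm': 8, 'u': 10, 'd': 9, 't': 1}
m['h'] = 2 → {'b': 6, 'v': 4, 'm': 8, 'u': 10, 'd': 9, 't': 1, 'h': 2}
m['u']-m['h'] = 10-2 = 8

8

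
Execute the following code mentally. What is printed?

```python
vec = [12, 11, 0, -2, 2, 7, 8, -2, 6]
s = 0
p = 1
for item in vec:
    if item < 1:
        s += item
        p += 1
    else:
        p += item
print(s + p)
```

item=12: not <1; p=13
item=11: not <1; p=24
item=0: <1, s = 0+0 = 0; p=25
item=-2: <1, s = 0+(-2) = -2; p=26
item=2: not <1; p=28
item=7: not <1; p=35
item=8: not <1; p=43
item=-2: <1, s = (-2)+(-2) = -4; p=44
item=6: not <1; p=50
s+p = (-4)+50 = 46

46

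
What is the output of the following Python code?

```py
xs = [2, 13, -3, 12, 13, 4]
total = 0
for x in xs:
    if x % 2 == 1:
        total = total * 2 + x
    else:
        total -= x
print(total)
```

15

x=2: not odd, total = 0-2 = -2
x=13: odd, total = (-2)*2+13 = 9
x=-3: odd, total = 9*2+(-3) = 15
x=12: not odd, total = 15-12 = 3
x=13: odd, total = 3*2+13 = 19
x=4: not odd, total = 19-4 = 15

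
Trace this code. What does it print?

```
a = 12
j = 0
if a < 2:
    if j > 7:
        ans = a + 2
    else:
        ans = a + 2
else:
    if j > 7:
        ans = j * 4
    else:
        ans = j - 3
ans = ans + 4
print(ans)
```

a=12, j=0
a < 2 is False; j > 7 is False
→ ans = j - 3 = -3
ans = (-3)+4 = 1

1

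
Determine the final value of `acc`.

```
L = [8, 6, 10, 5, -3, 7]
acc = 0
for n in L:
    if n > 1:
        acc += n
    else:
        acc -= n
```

39

n=8: >1, acc = 0+8 = 8
n=6: >1, acc = 8+6 = 14
n=10: >1, acc = 14+10 = 24
n=5: >1, acc = 24+5 = 29
n=-3: not >1, acc = 29-(-3) = 32
n=7: >1, acc = 32+7 = 39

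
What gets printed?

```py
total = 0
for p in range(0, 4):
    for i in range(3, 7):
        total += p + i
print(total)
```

96

p=0,i=3: total = 0+3 = 3
p=0,i=4: total = 3+4 = 7
p=0,i=5: total = 7+5 = 12
p=0,i=6: total = 12+6 = 18
p=1,i=3: total = 18+4 = 22
p=1,i=4: total = 22+5 = 27
p=1,i=5: total = 27+6 = 33
p=1,i=6: total = 33+7 = 40
p=2,i=3: total = 40+5 = 45
p=2,i=4: total = 45+6 = 51
p=2,i=5: total = 51+7 = 58
p=2,i=6: total = 58+8 = 66
p=3,i=3: total = 66+6 = 72
p=3,i=4: total = 72+7 = 79
p=3,i=5: total = 79+8 = 87
p=3,i=6: total = 87+9 = 96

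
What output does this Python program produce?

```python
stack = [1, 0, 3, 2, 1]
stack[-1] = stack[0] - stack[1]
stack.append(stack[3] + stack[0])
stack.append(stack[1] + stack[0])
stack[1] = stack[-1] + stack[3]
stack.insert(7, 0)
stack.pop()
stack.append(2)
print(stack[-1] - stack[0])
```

1

stack[-1] = stack[0]-stack[1] = 1-0 = 1 → [1, 0, 3, 2, 1]
append stack[3]+stack[0] = 2+1 = 3 → [1, 0, 3, 2, 1, 3]
append stack[1]+stack[0] = 0+1 = 1 → [1, 0, 3, 2, 1, 3, 1]
stack[1] = stack[-1]+stack[3] = 1+2 = 3 → [1, 3, 3, 2, 1, 3, 1]
insert 0 at 7 → [1, 3, 3, 2, 1, 3, 1, 0]
pop() removes 0 → [1, 3, 3, 2, 1, 3, 1]
append 2 → [1, 3, 3, 2, 1, 3, 1, 2]
stack[-1]-stack[0] = 2-1 = 1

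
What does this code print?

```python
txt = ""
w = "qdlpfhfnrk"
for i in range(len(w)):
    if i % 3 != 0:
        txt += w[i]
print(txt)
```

dlfhnr

i=0: skip
i=1: add 'd' → 'd'
i=2: add 'l' → 'dl'
i=3: skip
i=4: add 'f' → 'dlf'
i=5: add 'h' → 'dlfh'
i=6: skip
i=7: add 'n' → 'dlfhn'
i=8: add 'r' → 'dlfhnr'
i=9: skip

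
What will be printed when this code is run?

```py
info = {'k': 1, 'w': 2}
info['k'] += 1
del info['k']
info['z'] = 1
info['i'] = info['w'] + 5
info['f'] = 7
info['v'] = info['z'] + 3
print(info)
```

info['k'] = 1+1 = 2 → {'k': 2, 'w': 2}
del 'k' → {'w': 2}
info['z'] = 1 → {'w': 2, 'z': 1}
info['i'] = info['w']+5 = 7 → {'w': 2, 'z': 1, 'i': 7}
info['f'] = 7 → {'w': 2, 'z': 1, 'i': 7, 'f': 7}
info['v'] = info['z']+3 = 4 → {'w': 2, 'z': 1, 'i': 7, 'f': 7, 'v': 4}

{'w': 2, 'z': 1, 'i': 7, 'f': 7, 'v': 4}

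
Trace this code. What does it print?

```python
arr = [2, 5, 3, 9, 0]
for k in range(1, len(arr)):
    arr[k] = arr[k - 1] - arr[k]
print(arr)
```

[2, -3, -6, -15, -15]

k=1: arr[1] = 2-5 = -3 → [2, -3, 3, 9, 0]
k=2: arr[2] = (-3)-3 = -6 → [2, -3, -6, 9, 0]
k=3: arr[3] = (-6)-9 = -15 → [2, -3, -6, -15, 0]
k=4: arr[4] = (-15)-0 = -15 → [2, -3, -6, -15, -15]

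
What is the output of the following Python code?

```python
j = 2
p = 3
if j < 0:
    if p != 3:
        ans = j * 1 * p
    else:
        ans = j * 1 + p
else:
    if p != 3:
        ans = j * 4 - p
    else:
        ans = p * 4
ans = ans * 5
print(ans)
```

60

j=2, p=3
j < 0 is False; p != 3 is False
→ ans = p * 4 = 12
ans = 12*5 = 60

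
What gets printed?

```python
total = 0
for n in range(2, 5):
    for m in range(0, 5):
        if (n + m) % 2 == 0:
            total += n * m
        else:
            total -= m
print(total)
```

34

n=2,m=0: even sum, total = 0+0 = 0
n=2,m=1: odd sum, total = 0-1 = -1
n=2,m=2: even sum, total = (-1)+4 = 3
n=2,m=3: odd sum, total = 3-3 = 0
n=2,m=4: even sum, total = 0+8 = 8
n=3,m=0: odd sum, total = 8-0 = 8
n=3,m=1: even sum, total = 8+3 = 11
n=3,m=2: odd sum, total = 11-2 = 9
n=3,m=3: even sum, total = 9+9 = 18
n=3,m=4: odd sum, total = 18-4 = 14
n=4,m=0: even sum, total = 14+0 = 14
n=4,m=1: odd sum, total = 14-1 = 13
n=4,m=2: even sum, total = 13+8 = 21
n=4,m=3: odd sum, total = 21-3 = 18
n=4,m=4: even sum, total = 18+16 = 34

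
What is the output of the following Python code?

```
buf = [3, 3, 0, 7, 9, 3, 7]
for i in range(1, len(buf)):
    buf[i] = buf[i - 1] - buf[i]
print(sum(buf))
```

i=1: buf[1] = 3-3 = 0 → [3, 0, 0, 7, 9, 3, 7]
i=2: buf[2] = 0-0 = 0 → [3, 0, 0, 7, 9, 3, 7]
i=3: buf[3] = 0-7 = -7 → [3, 0, 0, -7, 9, 3, 7]
i=4: buf[4] = (-7)-9 = -16 → [3, 0, 0, -7, -16, 3, 7]
i=5: buf[5] = (-16)-3 = -19 → [3, 0, 0, -7, -16, -19, 7]
i=6: buf[6] = (-19)-7 = -26 → [3, 0, 0, -7, -16, -19, -26]
sum = -65

-65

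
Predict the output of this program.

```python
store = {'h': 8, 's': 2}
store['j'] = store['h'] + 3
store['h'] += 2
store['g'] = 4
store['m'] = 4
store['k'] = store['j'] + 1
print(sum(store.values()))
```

store['j'] = store['h']+3 = 11 → {'h': 8, 's': 2, 'j': 11}
store['h'] = 8+2 = 10 → {'h': 10, 's': 2, 'j': 11}
store['g'] = 4 → {'h': 10, 's': 2, 'j': 11, 'g': 4}
store['m'] = 4 → {'h': 10, 's': 2, 'j': 11, 'g': 4, 'm': 4}
store['k'] = store['j']+1 = 12 → {'h': 10, 's': 2, 'j': 11, 'g': 4, 'm': 4, 'k': 12}
sum of values = 43

43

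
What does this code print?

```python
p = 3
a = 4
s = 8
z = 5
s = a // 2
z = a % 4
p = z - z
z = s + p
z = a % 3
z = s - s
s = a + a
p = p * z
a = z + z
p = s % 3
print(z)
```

0

s = 4//2 = 2
z = 4%4 = 0
p = 0-0 = 0
z = 2+0 = 2
z = 4%3 = 1
z = 2-2 = 0
s = 4+4 = 8
p = 0*0 = 0
a = 0+0 = 0
p = 8%3 = 2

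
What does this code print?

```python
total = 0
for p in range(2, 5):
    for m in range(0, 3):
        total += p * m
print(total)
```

p=2,m=0: total = 0+0 = 0
p=2,m=1: total = 0+2 = 2
p=2,m=2: total = 2+4 = 6
p=3,m=0: total = 6+0 = 6
p=3,m=1: total = 6+3 = 9
p=3,m=2: total = 9+6 = 15
p=4,m=0: total = 15+0 = 15
p=4,m=1: total = 15+4 = 19
p=4,m=2: total = 19+8 = 27

27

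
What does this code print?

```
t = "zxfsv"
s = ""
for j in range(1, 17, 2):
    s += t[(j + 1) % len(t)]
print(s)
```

fvxszfvx

j=1: add t[2]='f' → 'f'
j=3: add t[4]='v' → 'fv'
j=5: add t[1]='x' → 'fvx'
j=7: add t[3]='s' → 'fvxs'
j=9: add t[0]='z' → 'fvxsz'
j=11: add t[2]='f' → 'fvxszf'
j=13: add t[4]='v' → 'fvxszfv'
j=15: add t[1]='x' → 'fvxszfvx'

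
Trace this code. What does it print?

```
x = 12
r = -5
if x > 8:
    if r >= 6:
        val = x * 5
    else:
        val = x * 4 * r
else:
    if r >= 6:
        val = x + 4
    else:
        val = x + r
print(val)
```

-240

x=12, r=-5
x > 8 is True; r >= 6 is False
→ val = x * 4 * r = -240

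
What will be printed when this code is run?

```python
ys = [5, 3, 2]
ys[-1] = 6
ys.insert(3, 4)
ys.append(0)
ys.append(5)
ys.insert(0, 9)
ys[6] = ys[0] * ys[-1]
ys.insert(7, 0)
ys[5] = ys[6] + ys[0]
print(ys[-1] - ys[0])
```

-9

ys[-1] = 6 → [5, 3, 6]
insert 4 at 3 → [5, 3, 6, 4]
append 0 → [5, 3, 6, 4, 0]
append 5 → [5, 3, 6, 4, 0, 5]
insert 9 at 0 → [9, 5, 3, 6, 4, 0, 5]
ys[6] = ys[0]*ys[-1] = 9*5 = 45 → [9, 5, 3, 6, 4, 0, 45]
insert 0 at 7 → [9, 5, 3, 6, 4, 0, 45, 0]
ys[5] = ys[6]+ys[0] = 45+9 = 54 → [9, 5, 3, 6, 4, 54, 45, 0]
ys[-1]-ys[0] = 0-9 = -9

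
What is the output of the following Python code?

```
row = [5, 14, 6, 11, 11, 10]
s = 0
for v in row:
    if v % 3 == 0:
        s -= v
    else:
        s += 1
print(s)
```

-1

v=5: not %3==0, s = 0+1 = 1
v=14: not %3==0, s = 1+1 = 2
v=6: %3==0, s = 2-6 = -4
v=11: not %3==0, s = (-4)+1 = -3
v=11: not %3==0, s = (-3)+1 = -2
v=10: not %3==0, s = (-2)+1 = -1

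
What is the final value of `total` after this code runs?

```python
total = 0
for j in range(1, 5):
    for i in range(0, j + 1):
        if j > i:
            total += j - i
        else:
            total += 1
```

j=1,i=0: 1>0, total = 0+1 = 1
j=1,i=1: not 1>1, total = 1+1 = 2
j=2,i=0: 2>0, total = 2+2 = 4
j=2,i=1: 2>1, total = 4+1 = 5
j=2,i=2: not 2>2, total = 5+1 = 6
j=3,i=0: 3>0, total = 6+3 = 9
j=3,i=1: 3>1, total = 9+2 = 11
j=3,i=2: 3>2, total = 11+1 = 12
j=3,i=3: not 3>3, total = 12+1 = 13
j=4,i=0: 4>0, total = 13+4 = 17
j=4,i=1: 4>1, total = 17+3 = 20
j=4,i=2: 4>2, total = 20+2 = 22
j=4,i=3: 4>3, total = 22+1 = 23
j=4,i=4: not 4>4, total = 23+1 = 24

24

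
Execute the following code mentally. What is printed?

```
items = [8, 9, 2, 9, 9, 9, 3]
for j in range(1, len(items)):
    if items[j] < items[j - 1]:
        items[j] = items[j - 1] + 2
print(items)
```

[8, 9, 11, 13, 15, 17, 19]

j=1: 9>=8, unchanged → [8, 9, 2, 9, 9, 9, 3]
j=2: 2<9, items[2] = 9+2 = 11 → [8, 9, 11, 9, 9, 9, 3]
j=3: 9<11, items[3] = 11+2 = 13 → [8, 9, 11, 13, 9, 9, 3]
j=4: 9<13, items[4] = 13+2 = 15 → [8, 9, 11, 13, 15, 9, 3]
j=5: 9<15, items[5] = 15+2 = 17 → [8, 9, 11, 13, 15, 17, 3]
j=6: 3<17, items[6] = 17+2 = 19 → [8, 9, 11, 13, 15, 17, 19]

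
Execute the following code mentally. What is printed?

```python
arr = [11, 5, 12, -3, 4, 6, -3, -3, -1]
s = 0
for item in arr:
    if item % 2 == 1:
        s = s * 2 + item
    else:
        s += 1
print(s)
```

421

item=11: odd, s = 0*2+11 = 11
item=5: odd, s = 11*2+5 = 27
item=12: not odd, s = 27+1 = 28
item=-3: odd, s = 28*2+(-3) = 53
item=4: not odd, s = 53+1 = 54
item=6: not odd, s = 54+1 = 55
item=-3: odd, s = 55*2+(-3) = 107
item=-3: odd, s = 107*2+(-3) = 211
item=-1: odd, s = 211*2+(-1) = 421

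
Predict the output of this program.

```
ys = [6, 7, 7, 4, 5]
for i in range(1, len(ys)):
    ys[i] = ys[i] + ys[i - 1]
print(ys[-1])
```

i=1: ys[1] = 7+6 = 13 → [6, 13, 7, 4, 5]
i=2: ys[2] = 7+13 = 20 → [6, 13, 20, 4, 5]
i=3: ys[3] = 4+20 = 24 → [6, 13, 20, 24, 5]
i=4: ys[4] = 5+24 = 29 → [6, 13, 20, 24, 29]

29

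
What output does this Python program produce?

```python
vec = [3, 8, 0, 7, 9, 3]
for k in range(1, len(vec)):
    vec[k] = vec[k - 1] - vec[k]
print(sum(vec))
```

k=1: vec[1] = 3-8 = -5 → [3, -5, 0, 7, 9, 3]
k=2: vec[2] = (-5)-0 = -5 → [3, -5, -5, 7, 9, 3]
k=3: vec[3] = (-5)-7 = -12 → [3, -5, -5, -12, 9, 3]
k=4: vec[4] = (-12)-9 = -21 → [3, -5, -5, -12, -21, 3]
k=5: vec[5] = (-21)-3 = -24 → [3, -5, -5, -12, -21, -24]
sum = -64

-64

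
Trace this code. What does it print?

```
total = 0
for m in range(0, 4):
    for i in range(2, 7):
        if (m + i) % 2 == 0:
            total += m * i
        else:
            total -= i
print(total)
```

m=0,i=2: even sum, total = 0+0 = 0
m=0,i=3: odd sum, total = 0-3 = -3
m=0,i=4: even sum, total = (-3)+0 = -3
m=0,i=5: odd sum, total = (-3)-5 = -8
m=0,i=6: even sum, total = (-8)+0 = -8
m=1,i=2: odd sum, total = (-8)-2 = -10
m=1,i=3: even sum, total = (-10)+3 = -7
m=1,i=4: odd sum, total = (-7)-4 = -11
m=1,i=5: even sum, total = (-11)+5 = -6
m=1,i=6: odd sum, total = (-6)-6 = -12
m=2,i=2: even sum, total = (-12)+4 = -8
m=2,i=3: odd sum, total = (-8)-3 = -11
m=2,i=4: even sum, total = (-11)+8 = -3
m=2,i=5: odd sum, total = (-3)-5 = -8
m=2,i=6: even sum, total = (-8)+12 = 4
m=3,i=2: odd sum, total = 4-2 = 2
m=3,i=3: even sum, total = 2+9 = 11
m=3,i=4: odd sum, total = 11-4 = 7
m=3,i=5: even sum, total = 7+15 = 22
m=3,i=6: odd sum, total = 22-6 = 16

16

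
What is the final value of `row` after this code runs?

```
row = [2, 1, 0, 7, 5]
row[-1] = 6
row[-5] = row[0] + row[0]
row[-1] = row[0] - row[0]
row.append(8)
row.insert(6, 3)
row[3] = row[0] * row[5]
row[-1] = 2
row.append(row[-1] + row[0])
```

[4, 1, 0, 32, 0, 8, 2, 6]

row[-1] = 6 → [2, 1, 0, 7, 6]
row[-5] = row[0]+row[0] = 2+2 = 4 → [4, 1, 0, 7, 6]
row[-1] = row[0]-row[0] = 4-4 = 0 → [4, 1, 0, 7, 0]
append 8 → [4, 1, 0, 7, 0, 8]
insert 3 at 6 → [4, 1, 0, 7, 0, 8, 3]
row[3] = row[0]*row[5] = 4*8 = 32 → [4, 1, 0, 32, 0, 8, 3]
row[-1] = 2 → [4, 1, 0, 32, 0, 8, 2]
append row[-1]+row[0] = 2+4 = 6 → [4, 1, 0, 32, 0, 8, 2, 6]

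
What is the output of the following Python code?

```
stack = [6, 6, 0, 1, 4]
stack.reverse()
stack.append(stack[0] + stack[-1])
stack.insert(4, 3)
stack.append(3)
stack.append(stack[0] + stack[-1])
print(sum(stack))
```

reverse → [4, 1, 0, 6, 6]
append stack[0]+stack[-1] = 4+6 = 10 → [4, 1, 0, 6, 6, 10]
insert 3 at 4 → [4, 1, 0, 6, 3, 6, 10]
append 3 → [4, 1, 0, 6, 3, 6, 10, 3]
append stack[0]+stack[-1] = 4+3 = 7 → [4, 1, 0, 6, 3, 6, 10, 3, 7]
sum = 40

40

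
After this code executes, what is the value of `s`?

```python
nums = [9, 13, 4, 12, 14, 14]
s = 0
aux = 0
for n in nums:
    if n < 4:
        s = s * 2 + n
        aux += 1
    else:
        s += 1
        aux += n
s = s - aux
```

-60

n=9: not <4, s = 0+1 = 1; aux=9
n=13: not <4, s = 1+1 = 2; aux=22
n=4: not <4, s = 2+1 = 3; aux=26
n=12: not <4, s = 3+1 = 4; aux=38
n=14: not <4, s = 4+1 = 5; aux=52
n=14: not <4, s = 5+1 = 6; aux=66
s-aux = 6-66 = -60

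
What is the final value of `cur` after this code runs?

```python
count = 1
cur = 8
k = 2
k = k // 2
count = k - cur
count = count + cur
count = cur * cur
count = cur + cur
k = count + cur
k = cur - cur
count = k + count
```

k = 2//2 = 1
count = 1-8 = -7
count = (-7)+8 = 1
count = 8*8 = 64
count = 8+8 = 16
k = 16+8 = 24
k = 8-8 = 0
count = 0+16 = 16

8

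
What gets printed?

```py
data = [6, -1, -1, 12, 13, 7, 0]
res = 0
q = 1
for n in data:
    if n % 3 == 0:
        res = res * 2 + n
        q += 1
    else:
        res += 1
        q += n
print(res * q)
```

n=6: %3==0, res = 0*2+6 = 6; q=2
n=-1: not %3==0, res = 6+1 = 7; q=1
n=-1: not %3==0, res = 7+1 = 8; q=0
n=12: %3==0, res = 8*2+12 = 28; q=1
n=13: not %3==0, res = 28+1 = 29; q=14
n=7: not %3==0, res = 29+1 = 30; q=21
n=0: %3==0, res = 30*2+0 = 60; q=22
res*q = 60*22 = 1320

1320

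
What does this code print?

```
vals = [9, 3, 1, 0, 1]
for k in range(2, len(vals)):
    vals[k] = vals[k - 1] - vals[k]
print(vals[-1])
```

k=2: vals[2] = 3-1 = 2 → [9, 3, 2, 0, 1]
k=3: vals[3] = 2-0 = 2 → [9, 3, 2, 2, 1]
k=4: vals[4] = 2-1 = 1 → [9, 3, 2, 2, 1]

1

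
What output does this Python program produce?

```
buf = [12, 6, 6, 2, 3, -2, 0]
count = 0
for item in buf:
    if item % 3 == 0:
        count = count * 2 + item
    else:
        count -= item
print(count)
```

266

item=12: %3==0, count = 0*2+12 = 12
item=6: %3==0, count = 12*2+6 = 30
item=6: %3==0, count = 30*2+6 = 66
item=2: not %3==0, count = 66-2 = 64
item=3: %3==0, count = 64*2+3 = 131
item=-2: not %3==0, count = 131-(-2) = 133
item=0: %3==0, count = 133*2+0 = 266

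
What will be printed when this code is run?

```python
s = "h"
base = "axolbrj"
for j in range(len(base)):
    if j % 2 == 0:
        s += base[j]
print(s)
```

j=0: add 'a' → 'ha'
j=1: skip
j=2: add 'o' → 'hao'
j=3: skip
j=4: add 'b' → 'haob'
j=5: skip
j=6: add 'j' → 'haobj'

haobj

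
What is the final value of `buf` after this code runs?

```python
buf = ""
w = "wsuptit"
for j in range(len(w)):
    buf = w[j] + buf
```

j=0: prepend 'w' → 'w'
j=1: prepend 's' → 'sw'
j=2: prepend 'u' → 'usw'
j=3: prepend 'p' → 'pusw'
j=4: prepend 't' → 'tpusw'
j=5: prepend 'i' → 'itpusw'
j=6: prepend 't' → 'titpusw'

'titpusw'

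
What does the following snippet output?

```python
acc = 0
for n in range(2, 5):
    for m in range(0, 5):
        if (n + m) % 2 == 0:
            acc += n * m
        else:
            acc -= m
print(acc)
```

34

n=2,m=0: even sum, acc = 0+0 = 0
n=2,m=1: odd sum, acc = 0-1 = -1
n=2,m=2: even sum, acc = (-1)+4 = 3
n=2,m=3: odd sum, acc = 3-3 = 0
n=2,m=4: even sum, acc = 0+8 = 8
n=3,m=0: odd sum, acc = 8-0 = 8
n=3,m=1: even sum, acc = 8+3 = 11
n=3,m=2: odd sum, acc = 11-2 = 9
n=3,m=3: even sum, acc = 9+9 = 18
n=3,m=4: odd sum, acc = 18-4 = 14
n=4,m=0: even sum, acc = 14+0 = 14
n=4,m=1: odd sum, acc = 14-1 = 13
n=4,m=2: even sum, acc = 13+8 = 21
n=4,m=3: odd sum, acc = 21-3 = 18
n=4,m=4: even sum, acc = 18+16 = 34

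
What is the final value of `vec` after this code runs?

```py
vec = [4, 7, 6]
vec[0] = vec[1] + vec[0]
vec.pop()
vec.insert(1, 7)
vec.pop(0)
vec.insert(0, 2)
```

[2, 7, 7]

vec[0] = vec[1]+vec[0] = 7+4 = 11 → [11, 7, 6]
pop() removes 6 → [11, 7]
insert 7 at 1 → [11, 7, 7]
pop(0) removes 11 → [7, 7]
insert 2 at 0 → [2, 7, 7]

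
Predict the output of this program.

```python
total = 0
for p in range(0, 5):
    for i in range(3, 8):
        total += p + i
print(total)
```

p=0,i=3: total = 0+3 = 3
p=0,i=4: total = 3+4 = 7
p=0,i=5: total = 7+5 = 12
p=0,i=6: total = 12+6 = 18
p=0,i=7: total = 18+7 = 25
p=1,i=3: total = 25+4 = 29
p=1,i=4: total = 29+5 = 34
p=1,i=5: total = 34+6 = 40
p=1,i=6: total = 40+7 = 47
p=1,i=7: total = 47+8 = 55
p=2,i=3: total = 55+5 = 60
p=2,i=4: total = 60+6 = 66
p=2,i=5: total = 66+7 = 73
p=2,i=6: total = 73+8 = 81
p=2,i=7: total = 81+9 = 90
p=3,i=3: total = 90+6 = 96
p=3,i=4: total = 96+7 = 103
p=3,i=5: total = 103+8 = 111
p=3,i=6: total = 111+9 = 120
p=3,i=7: total = 120+10 = 130
p=4,i=3: total = 130+7 = 137
p=4,i=4: total = 137+8 = 145
p=4,i=5: total = 145+9 = 154
p=4,i=6: total = 154+10 = 164
p=4,i=7: total = 164+11 = 175

175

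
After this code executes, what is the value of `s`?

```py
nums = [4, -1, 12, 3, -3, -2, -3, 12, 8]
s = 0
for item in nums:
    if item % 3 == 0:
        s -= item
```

item=4: not %3==0
item=-1: not %3==0
item=12: %3==0, s = 0-12 = -12
item=3: %3==0, s = (-12)-3 = -15
item=-3: %3==0, s = (-15)-(-3) = -12
item=-2: not %3==0
item=-3: %3==0, s = (-12)-(-3) = -9
item=12: %3==0, s = (-9)-12 = -21
item=8: not %3==0

-21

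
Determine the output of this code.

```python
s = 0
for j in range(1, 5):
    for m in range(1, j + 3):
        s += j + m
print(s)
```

102

j=1,m=1: s = 0+2 = 2
j=1,m=2: s = 2+3 = 5
j=1,m=3: s = 5+4 = 9
j=2,m=1: s = 9+3 = 12
j=2,m=2: s = 12+4 = 16
j=2,m=3: s = 16+5 = 21
j=2,m=4: s = 21+6 = 27
j=3,m=1: s = 27+4 = 31
j=3,m=2: s = 31+5 = 36
j=3,m=3: s = 36+6 = 42
j=3,m=4: s = 42+7 = 49
j=3,m=5: s = 49+8 = 57
j=4,m=1: s = 57+5 = 62
j=4,m=2: s = 62+6 = 68
j=4,m=3: s = 68+7 = 75
j=4,m=4: s = 75+8 = 83
j=4,m=5: s = 83+9 = 92
j=4,m=6: s = 92+10 = 102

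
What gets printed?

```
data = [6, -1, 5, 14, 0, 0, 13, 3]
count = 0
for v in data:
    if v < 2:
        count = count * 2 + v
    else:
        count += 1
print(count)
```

14

v=6: not <2, count = 0+1 = 1
v=-1: <2, count = 1*2+(-1) = 1
v=5: not <2, count = 1+1 = 2
v=14: not <2, count = 2+1 = 3
v=0: <2, count = 3*2+0 = 6
v=0: <2, count = 6*2+0 = 12
v=13: not <2, count = 12+1 = 13
v=3: not <2, count = 13+1 = 14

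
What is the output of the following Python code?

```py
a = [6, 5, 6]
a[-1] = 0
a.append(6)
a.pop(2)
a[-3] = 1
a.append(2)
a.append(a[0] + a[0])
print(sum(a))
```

16

a[-1] = 0 → [6, 5, 0]
append 6 → [6, 5, 0, 6]
pop(2) removes 0 → [6, 5, 6]
a[-3] = 1 → [1, 5, 6]
append 2 → [1, 5, 6, 2]
append a[0]+a[0] = 1+1 = 2 → [1, 5, 6, 2, 2]
sum = 16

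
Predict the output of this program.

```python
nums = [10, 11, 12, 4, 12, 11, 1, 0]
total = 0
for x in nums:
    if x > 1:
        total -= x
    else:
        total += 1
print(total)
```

x=10: >1, total = 0-10 = -10
x=11: >1, total = (-10)-11 = -21
x=12: >1, total = (-21)-12 = -33
x=4: >1, total = (-33)-4 = -37
x=12: >1, total = (-37)-12 = -49
x=11: >1, total = (-49)-11 = -60
x=1: not >1, total = (-60)+1 = -59
x=0: not >1, total = (-59)+1 = -58

-58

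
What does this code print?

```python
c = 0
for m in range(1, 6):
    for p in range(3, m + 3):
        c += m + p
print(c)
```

m=1,p=3: c = 0+4 = 4
m=2,p=3: c = 4+5 = 9
m=2,p=4: c = 9+6 = 15
m=3,p=3: c = 15+6 = 21
m=3,p=4: c = 21+7 = 28
m=3,p=5: c = 28+8 = 36
m=4,p=3: c = 36+7 = 43
m=4,p=4: c = 43+8 = 51
m=4,p=5: c = 51+9 = 60
m=4,p=6: c = 60+10 = 70
m=5,p=3: c = 70+8 = 78
m=5,p=4: c = 78+9 = 87
m=5,p=5: c = 87+10 = 97
m=5,p=6: c = 97+11 = 108
m=5,p=7: c = 108+12 = 120

120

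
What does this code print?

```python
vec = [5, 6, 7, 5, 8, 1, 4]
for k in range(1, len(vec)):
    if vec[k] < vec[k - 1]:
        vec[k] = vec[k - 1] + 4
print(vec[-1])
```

23

k=1: 6>=5, unchanged → [5, 6, 7, 5, 8, 1, 4]
k=2: 7>=6, unchanged → [5, 6, 7, 5, 8, 1, 4]
k=3: 5<7, vec[3] = 7+4 = 11 → [5, 6, 7, 11, 8, 1, 4]
k=4: 8<11, vec[4] = 11+4 = 15 → [5, 6, 7, 11, 15, 1, 4]
k=5: 1<15, vec[5] = 15+4 = 19 → [5, 6, 7, 11, 15, 19, 4]
k=6: 4<19, vec[6] = 19+4 = 23 → [5, 6, 7, 11, 15, 19, 23]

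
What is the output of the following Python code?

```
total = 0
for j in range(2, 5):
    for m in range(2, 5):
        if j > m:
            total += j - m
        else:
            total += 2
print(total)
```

j=2,m=2: not 2>2, total = 0+2 = 2
j=2,m=3: not 2>3, total = 2+2 = 4
j=2,m=4: not 2>4, total = 4+2 = 6
j=3,m=2: 3>2, total = 6+1 = 7
j=3,m=3: not 3>3, total = 7+2 = 9
j=3,m=4: not 3>4, total = 9+2 = 11
j=4,m=2: 4>2, total = 11+2 = 13
j=4,m=3: 4>3, total = 13+1 = 14
j=4,m=4: not 4>4, total = 14+2 = 16

16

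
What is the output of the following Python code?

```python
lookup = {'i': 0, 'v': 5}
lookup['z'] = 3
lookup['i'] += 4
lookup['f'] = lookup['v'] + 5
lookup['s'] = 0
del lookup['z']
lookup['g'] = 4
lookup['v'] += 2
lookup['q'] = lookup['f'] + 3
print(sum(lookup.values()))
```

lookup['z'] = 3 → {'i': 0, 'v': 5, 'z': 3}
lookup['i'] = 0+4 = 4 → {'i': 4, 'v': 5, 'z': 3}
lookup['f'] = lookup['v']+5 = 10 → {'i': 4, 'v': 5, 'z': 3, 'f': 10}
lookup['s'] = 0 → {'i': 4, 'v': 5, 'z': 3, 'f': 10, 's': 0}
del 'z' → {'i': 4, 'v': 5, 'f': 10, 's': 0}
lookup['g'] = 4 → {'i': 4, 'v': 5, 'f': 10, 's': 0, 'g': 4}
lookup['v'] = 5+2 = 7 → {'i': 4, 'v': 7, 'f': 10, 's': 0, 'g': 4}
lookup['q'] = lookup['f']+3 = 13 → {'i': 4, 'v': 7, 'f': 10, 's': 0, 'g': 4, 'q': 13}
sum of values = 38

38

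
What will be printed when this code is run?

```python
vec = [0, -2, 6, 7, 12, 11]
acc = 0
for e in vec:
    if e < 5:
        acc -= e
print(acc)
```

2

e=0: <5, acc = 0-0 = 0
e=-2: <5, acc = 0-(-2) = 2
e=6: not <5
e=7: not <5
e=12: not <5
e=11: not <5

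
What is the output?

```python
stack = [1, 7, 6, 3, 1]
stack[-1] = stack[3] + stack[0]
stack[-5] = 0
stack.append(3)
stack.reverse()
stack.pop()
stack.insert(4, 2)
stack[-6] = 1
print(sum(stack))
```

stack[-1] = stack[3]+stack[0] = 3+1 = 4 → [1, 7, 6, 3, 4]
stack[-5] = 0 → [0, 7, 6, 3, 4]
append 3 → [0, 7, 6, 3, 4, 3]
reverse → [3, 4, 3, 6, 7, 0]
pop() removes 0 → [3, 4, 3, 6, 7]
insert 2 at 4 → [3, 4, 3, 6, 2, 7]
stack[-6] = 1 → [1, 4, 3, 6, 2, 7]
sum = 23

23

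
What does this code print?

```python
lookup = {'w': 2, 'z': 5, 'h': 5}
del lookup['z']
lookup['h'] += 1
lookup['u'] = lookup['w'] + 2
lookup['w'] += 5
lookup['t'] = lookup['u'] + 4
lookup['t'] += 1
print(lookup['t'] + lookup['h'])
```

15

del 'z' → {'w': 2, 'h': 5}
lookup['h'] = 5+1 = 6 → {'w': 2, 'h': 6}
lookup['u'] = lookup['w']+2 = 4 → {'w': 2, 'h': 6, 'u': 4}
lookup['w'] = 2+5 = 7 → {'w': 7, 'h': 6, 'u': 4}
lookup['t'] = lookup['u']+4 = 8 → {'w': 7, 'h': 6, 'u': 4, 't': 8}
lookup['t'] = 8+1 = 9 → {'w': 7, 'h': 6, 'u': 4, 't': 9}
lookup['t']+lookup['h'] = 9+6 = 15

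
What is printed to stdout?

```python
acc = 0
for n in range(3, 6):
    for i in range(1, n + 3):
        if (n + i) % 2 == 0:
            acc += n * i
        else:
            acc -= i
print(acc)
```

n=3,i=1: even sum, acc = 0+3 = 3
n=3,i=2: odd sum, acc = 3-2 = 1
n=3,i=3: even sum, acc = 1+9 = 10
n=3,i=4: odd sum, acc = 10-4 = 6
n=3,i=5: even sum, acc = 6+15 = 21
n=4,i=1: odd sum, acc = 21-1 = 20
n=4,i=2: even sum, acc = 20+8 = 28
n=4,i=3: odd sum, acc = 28-3 = 25
n=4,i=4: even sum, acc = 25+16 = 41
n=4,i=5: odd sum, acc = 41-5 = 36
n=4,i=6: even sum, acc = 36+24 = 60
n=5,i=1: even sum, acc = 60+5 = 65
n=5,i=2: odd sum, acc = 65-2 = 63
n=5,i=3: even sum, acc = 63+15 = 78
n=5,i=4: odd sum, acc = 78-4 = 74
n=5,i=5: even sum, acc = 74+25 = 99
n=5,i=6: odd sum, acc = 99-6 = 93
n=5,i=7: even sum, acc = 93+35 = 128

128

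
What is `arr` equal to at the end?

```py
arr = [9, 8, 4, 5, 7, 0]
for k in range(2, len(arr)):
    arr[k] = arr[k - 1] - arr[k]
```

k=2: arr[2] = 8-4 = 4 → [9, 8, 4, 5, 7, 0]
k=3: arr[3] = 4-5 = -1 → [9, 8, 4, -1, 7, 0]
k=4: arr[4] = (-1)-7 = -8 → [9, 8, 4, -1, -8, 0]
k=5: arr[5] = (-8)-0 = -8 → [9, 8, 4, -1, -8, -8]

[9, 8, 4, -1, -8, -8]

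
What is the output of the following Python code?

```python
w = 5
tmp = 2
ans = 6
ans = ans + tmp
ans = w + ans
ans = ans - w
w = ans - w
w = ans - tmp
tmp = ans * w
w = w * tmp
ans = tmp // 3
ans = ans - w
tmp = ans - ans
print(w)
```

288

ans = 6+2 = 8
ans = 5+8 = 13
ans = 13-5 = 8
w = 8-5 = 3
w = 8-2 = 6
tmp = 8*6 = 48
w = 6*48 = 288
ans = 48//3 = 16
ans = 16-288 = -272
tmp = (-272)-(-272) = 0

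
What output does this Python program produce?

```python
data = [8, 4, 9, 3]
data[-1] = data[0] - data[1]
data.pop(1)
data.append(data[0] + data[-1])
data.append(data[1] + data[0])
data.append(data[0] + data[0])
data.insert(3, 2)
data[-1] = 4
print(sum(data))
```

56

data[-1] = data[0]-data[1] = 8-4 = 4 → [8, 4, 9, 4]
pop(1) removes 4 → [8, 9, 4]
append data[0]+data[-1] = 8+4 = 12 → [8, 9, 4, 12]
append data[1]+data[0] = 9+8 = 17 → [8, 9, 4, 12, 17]
append data[0]+data[0] = 8+8 = 16 → [8, 9, 4, 12, 17, 16]
insert 2 at 3 → [8, 9, 4, 2, 12, 17, 16]
data[-1] = 4 → [8, 9, 4, 2, 12, 17, 4]
sum = 56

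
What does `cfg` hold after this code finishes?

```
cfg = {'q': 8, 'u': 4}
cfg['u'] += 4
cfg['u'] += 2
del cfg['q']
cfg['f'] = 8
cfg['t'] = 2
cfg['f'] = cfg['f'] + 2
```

{'u': 10, 'f': 10, 't': 2}

cfg['u'] = 4+4 = 8 → {'q': 8, 'u': 8}
cfg['u'] = 8+2 = 10 → {'q': 8, 'u': 10}
del 'q' → {'u': 10}
cfg['f'] = 8 → {'u': 10, 'f': 8}
cfg['t'] = 2 → {'u': 10, 'f': 8, 't': 2}
cfg['f'] = cfg['f']+2 = 10 → {'u': 10, 'f': 10, 't': 2}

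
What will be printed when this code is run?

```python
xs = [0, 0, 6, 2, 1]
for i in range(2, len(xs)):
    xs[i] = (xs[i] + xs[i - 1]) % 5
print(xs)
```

i=2: xs[2] = (6+0)%5 = 1 → [0, 0, 1, 2, 1]
i=3: xs[3] = (2+1)%5 = 3 → [0, 0, 1, 3, 1]
i=4: xs[4] = (1+3)%5 = 4 → [0, 0, 1, 3, 4]

[0, 0, 1, 3, 4]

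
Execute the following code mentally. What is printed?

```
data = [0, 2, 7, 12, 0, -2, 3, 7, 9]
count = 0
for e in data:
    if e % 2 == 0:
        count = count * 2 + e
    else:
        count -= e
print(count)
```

-13

e=0: even, count = 0*2+0 = 0
e=2: even, count = 0*2+2 = 2
e=7: not even, count = 2-7 = -5
e=12: even, count = (-5)*2+12 = 2
e=0: even, count = 2*2+0 = 4
e=-2: even, count = 4*2+(-2) = 6
e=3: not even, count = 6-3 = 3
e=7: not even, count = 3-7 = -4
e=9: not even, count = (-4)-9 = -13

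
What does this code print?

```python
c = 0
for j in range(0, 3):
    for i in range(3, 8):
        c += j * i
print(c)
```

j=0,i=3: c = 0+0 = 0
j=0,i=4: c = 0+0 = 0
j=0,i=5: c = 0+0 = 0
j=0,i=6: c = 0+0 = 0
j=0,i=7: c = 0+0 = 0
j=1,i=3: c = 0+3 = 3
j=1,i=4: c = 3+4 = 7
j=1,i=5: c = 7+5 = 12
j=1,i=6: c = 12+6 = 18
j=1,i=7: c = 18+7 = 25
j=2,i=3: c = 25+6 = 31
j=2,i=4: c = 31+8 = 39
j=2,i=5: c = 39+10 = 49
j=2,i=6: c = 49+12 = 61
j=2,i=7: c = 61+14 = 75

75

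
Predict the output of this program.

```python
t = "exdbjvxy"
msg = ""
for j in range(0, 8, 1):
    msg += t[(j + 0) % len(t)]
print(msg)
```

exdbjvxy

j=0: add t[0]='e' → 'e'
j=1: add t[1]='x' → 'ex'
j=2: add t[2]='d' → 'exd'
j=3: add t[3]='b' → 'exdb'
j=4: add t[4]='j' → 'exdbj'
j=5: add t[5]='v' → 'exdbjv'
j=6: add t[6]='x' → 'exdbjvx'
j=7: add t[7]='y' → 'exdbjvxy'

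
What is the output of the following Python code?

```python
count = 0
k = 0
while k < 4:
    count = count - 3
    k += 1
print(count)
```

-12

k=0: count = 0-3 = -3
k=1: count = (-3)-3 = -6
k=2: count = (-6)-3 = -9
k=3: count = (-9)-3 = -12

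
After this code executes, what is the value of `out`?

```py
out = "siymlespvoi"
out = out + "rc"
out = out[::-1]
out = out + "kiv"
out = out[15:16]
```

'v'

+ 'rc' → 'siymlespvoirc'
reverse → 'criovpselmyis'
+ 'kiv' → 'criovpselmyiskiv'
slice [15:16] → 'v'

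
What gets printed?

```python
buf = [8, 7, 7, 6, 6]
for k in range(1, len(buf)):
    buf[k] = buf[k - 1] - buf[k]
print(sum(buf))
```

-27

k=1: buf[1] = 8-7 = 1 → [8, 1, 7, 6, 6]
k=2: buf[2] = 1-7 = -6 → [8, 1, -6, 6, 6]
k=3: buf[3] = (-6)-6 = -12 → [8, 1, -6, -12, 6]
k=4: buf[4] = (-12)-6 = -18 → [8, 1, -6, -12, -18]
sum = -27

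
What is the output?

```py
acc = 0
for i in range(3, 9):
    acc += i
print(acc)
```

i=3: acc = 0+3 = 3
i=4: acc = 3+4 = 7
i=5: acc = 7+5 = 12
i=6: acc = 12+6 = 18
i=7: acc = 18+7 = 25
i=8: acc = 25+8 = 33

33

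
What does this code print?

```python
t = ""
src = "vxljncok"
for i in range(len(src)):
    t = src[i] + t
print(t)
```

i=0: prepend 'v' → 'v'
i=1: prepend 'x' → 'xv'
i=2: prepend 'l' → 'lxv'
i=3: prepend 'j' → 'jlxv'
i=4: prepend 'n' → 'njlxv'
i=5: prepend 'c' → 'cnjlxv'
i=6: prepend 'o' → 'ocnjlxv'
i=7: prepend 'k' → 'kocnjlxv'

kocnjlxv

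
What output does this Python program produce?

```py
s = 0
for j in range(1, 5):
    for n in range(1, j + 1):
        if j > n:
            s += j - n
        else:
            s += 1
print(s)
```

14

j=1,n=1: not 1>1, s = 0+1 = 1
j=2,n=1: 2>1, s = 1+1 = 2
j=2,n=2: not 2>2, s = 2+1 = 3
j=3,n=1: 3>1, s = 3+2 = 5
j=3,n=2: 3>2, s = 5+1 = 6
j=3,n=3: not 3>3, s = 6+1 = 7
j=4,n=1: 4>1, s = 7+3 = 10
j=4,n=2: 4>2, s = 10+2 = 12
j=4,n=3: 4>3, s = 12+1 = 13
j=4,n=4: not 4>4, s = 13+1 = 14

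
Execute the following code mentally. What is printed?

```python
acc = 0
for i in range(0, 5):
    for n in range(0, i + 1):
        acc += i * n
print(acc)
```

65

i=0,n=0: acc = 0+0 = 0
i=1,n=0: acc = 0+0 = 0
i=1,n=1: acc = 0+1 = 1
i=2,n=0: acc = 1+0 = 1
i=2,n=1: acc = 1+2 = 3
i=2,n=2: acc = 3+4 = 7
i=3,n=0: acc = 7+0 = 7
i=3,n=1: acc = 7+3 = 10
i=3,n=2: acc = 10+6 = 16
i=3,n=3: acc = 16+9 = 25
i=4,n=0: acc = 25+0 = 25
i=4,n=1: acc = 25+4 = 29
i=4,n=2: acc = 29+8 = 37
i=4,n=3: acc = 37+12 = 49
i=4,n=4: acc = 49+16 = 65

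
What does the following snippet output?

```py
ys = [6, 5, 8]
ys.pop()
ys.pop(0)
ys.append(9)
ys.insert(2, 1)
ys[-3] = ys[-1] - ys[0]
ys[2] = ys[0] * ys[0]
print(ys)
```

pop() removes 8 → [6, 5]
pop(0) removes 6 → [5]
append 9 → [5, 9]
insert 1 at 2 → [5, 9, 1]
ys[-3] = ys[-1]-ys[0] = 1-5 = -4 → [-4, 9, 1]
ys[2] = ys[0]*ys[0] = (-4)*(-4) = 16 → [-4, 9, 16]

[-4, 9, 16]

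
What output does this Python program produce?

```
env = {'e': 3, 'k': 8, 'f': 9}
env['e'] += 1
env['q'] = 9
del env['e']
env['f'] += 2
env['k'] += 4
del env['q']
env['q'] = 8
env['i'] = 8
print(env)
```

{'k': 12, 'f': 11, 'q': 8, 'i': 8}

env['e'] = 3+1 = 4 → {'e': 4, 'k': 8, 'f': 9}
env['q'] = 9 → {'e': 4, 'k': 8, 'f': 9, 'q': 9}
del 'e' → {'k': 8, 'f': 9, 'q': 9}
env['f'] = 9+2 = 11 → {'k': 8, 'f': 11, 'q': 9}
env['k'] = 8+4 = 12 → {'k': 12, 'f': 11, 'q': 9}
del 'q' → {'k': 12, 'f': 11}
env['q'] = 8 → {'k': 12, 'f': 11, 'q': 8}
env['i'] = 8 → {'k': 12, 'f': 11, 'q': 8, 'i': 8}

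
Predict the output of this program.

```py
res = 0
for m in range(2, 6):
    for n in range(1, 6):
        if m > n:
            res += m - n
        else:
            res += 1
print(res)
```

m=2,n=1: 2>1, res = 0+1 = 1
m=2,n=2: not 2>2, res = 1+1 = 2
m=2,n=3: not 2>3, res = 2+1 = 3
m=2,n=4: not 2>4, res = 3+1 = 4
m=2,n=5: not 2>5, res = 4+1 = 5
m=3,n=1: 3>1, res = 5+2 = 7
m=3,n=2: 3>2, res = 7+1 = 8
m=3,n=3: not 3>3, res = 8+1 = 9
m=3,n=4: not 3>4, res = 9+1 = 10
m=3,n=5: not 3>5, res = 10+1 = 11
m=4,n=1: 4>1, res = 11+3 = 14
m=4,n=2: 4>2, res = 14+2 = 16
m=4,n=3: 4>3, res = 16+1 = 17
m=4,n=4: not 4>4, res = 17+1 = 18
m=4,n=5: not 4>5, res = 18+1 = 19
m=5,n=1: 5>1, res = 19+4 = 23
m=5,n=2: 5>2, res = 23+3 = 26
m=5,n=3: 5>3, res = 26+2 = 28
m=5,n=4: 5>4, res = 28+1 = 29
m=5,n=5: not 5>5, res = 29+1 = 30

30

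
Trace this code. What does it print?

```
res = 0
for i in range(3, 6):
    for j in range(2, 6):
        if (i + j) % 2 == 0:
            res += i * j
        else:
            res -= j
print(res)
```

i=3,j=2: odd sum, res = 0-2 = -2
i=3,j=3: even sum, res = (-2)+9 = 7
i=3,j=4: odd sum, res = 7-4 = 3
i=3,j=5: even sum, res = 3+15 = 18
i=4,j=2: even sum, res = 18+8 = 26
i=4,j=3: odd sum, res = 26-3 = 23
i=4,j=4: even sum, res = 23+16 = 39
i=4,j=5: odd sum, res = 39-5 = 34
i=5,j=2: odd sum, res = 34-2 = 32
i=5,j=3: even sum, res = 32+15 = 47
i=5,j=4: odd sum, res = 47-4 = 43
i=5,j=5: even sum, res = 43+25 = 68

68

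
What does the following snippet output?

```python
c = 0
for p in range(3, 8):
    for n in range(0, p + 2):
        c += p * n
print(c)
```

615

p=3,n=0: c = 0+0 = 0
p=3,n=1: c = 0+3 = 3
p=3,n=2: c = 3+6 = 9
p=3,n=3: c = 9+9 = 18
p=3,n=4: c = 18+12 = 30
p=4,n=0: c = 30+0 = 30
p=4,n=1: c = 30+4 = 34
p=4,n=2: c = 34+8 = 42
p=4,n=3: c = 42+12 = 54
p=4,n=4: c = 54+16 = 70
p=4,n=5: c = 70+20 = 90
p=5,n=0: c = 90+0 = 90
p=5,n=1: c = 90+5 = 95
p=5,n=2: c = 95+10 = 105
p=5,n=3: c = 105+15 = 120
p=5,n=4: c = 120+20 = 140
p=5,n=5: c = 140+25 = 165
p=5,n=6: c = 165+30 = 195
p=6,n=0: c = 195+0 = 195
p=6,n=1: c = 195+6 = 201
p=6,n=2: c = 201+12 = 213
p=6,n=3: c = 213+18 = 231
p=6,n=4: c = 231+24 = 255
p=6,n=5: c = 255+30 = 285
p=6,n=6: c = 285+36 = 321
p=6,n=7: c = 321+42 = 363
p=7,n=0: c = 363+0 = 363
p=7,n=1: c = 363+7 = 370
p=7,n=2: c = 370+14 = 384
p=7,n=3: c = 384+21 = 405
p=7,n=4: c = 405+28 = 433
p=7,n=5: c = 433+35 = 468
p=7,n=6: c = 468+42 = 510
p=7,n=7: c = 510+49 = 559
p=7,n=8: c = 559+56 = 615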